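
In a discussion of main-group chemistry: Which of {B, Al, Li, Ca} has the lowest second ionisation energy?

IE_2 is the cost of taking one more electron from the +1 cation: B⁺ still has 2 valence electrons; Al⁺ still has 2 valence electrons; Li⁺ is the bare [He] core; Ca⁺ still has 1 valence electron.
Breaking into a closed-shell core is much more expensive than removing a leftover valence electron — Li has the largest IE_2 here.
Valence configurations: B⁺ [He]2s², Al⁺ [Ne]3s², Ca⁺ [Ar]4s¹.
Tabulated IE_2 (kJ/mol): B 2427, Al 1817, Li 7298, Ca 1145.
Overall IE_2 order: Ca < Al < B < Li.

Ca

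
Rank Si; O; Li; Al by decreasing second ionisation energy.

Li > O > Al > Si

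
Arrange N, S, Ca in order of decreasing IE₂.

IE_2 is the cost of taking one more electron from the +1 cation: N⁺ still has 4 valence electrons; S⁺ still has 5 valence electrons; Ca⁺ still has 1 valence electron.
All are still removing valence electrons, so compare the +1 ions as you would atoms: IE_2 generally rises across a period (higher Z_eff) and falls down a group (larger shell), subject to the usual subshell exceptions.
Valence configurations: N⁺ [He]2s²2p², S⁺ [Ne]3s²3p³, Ca⁺ [Ar]4s¹.
Tabulated IE_2 (kJ/mol): N 2856, S 2252, Ca 1145.
Hence IE_2: Ca < S < N.

N > S > Ca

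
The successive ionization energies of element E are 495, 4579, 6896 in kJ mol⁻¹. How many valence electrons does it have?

1

Look for the largest jump between consecutive ionization energies: IE2/IE1 ≈ 9.3, far larger than any earlier ratio.
That jump marks the point where a core electron is being removed. So the atom has 1 valence electron.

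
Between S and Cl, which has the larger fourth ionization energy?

Cl

The fourth ionization energy removes an electron from the +3 ion. For each element: S³⁺ still has 3 valence electrons; Cl³⁺ still has 4 valence electrons.
All are still removing valence electrons, so compare the +3 ions as you would atoms: IE_4 generally rises across a period (higher Z_eff) and falls down a group (larger shell), subject to the usual subshell exceptions.
Valence configurations: S³⁺ [Ne]3s²3p¹, Cl³⁺ [Ne]3s²3p².
The numbers (kJ/mol): S 4556, Cl 5159.
Putting it together, IE_4: S < Cl.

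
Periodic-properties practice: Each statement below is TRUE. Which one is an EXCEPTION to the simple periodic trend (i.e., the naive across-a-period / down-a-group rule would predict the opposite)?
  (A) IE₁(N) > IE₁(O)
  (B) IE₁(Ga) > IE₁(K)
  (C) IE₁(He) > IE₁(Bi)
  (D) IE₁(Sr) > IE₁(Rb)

The general trend: IE₁ increases across a period and decreases down a group.
(A) N (period 2, group 15) vs O (period 2, group 16): the stated order contradicts the simple trend.
(B) Ga (period 4, group 13) vs K (period 4, group 1): the stated order agrees with the simple trend.
(C) He (period 1, group 18) vs Bi (period 6, group 15): the stated order agrees with the simple trend.
(D) Sr (period 5, group 2) vs Rb (period 5, group 1): the stated order agrees with the simple trend.
The exception is (A): pairing an electron in O's 2p⁴ costs repulsion energy, so O ionizes more easily than half-filled N (2p³).

(A)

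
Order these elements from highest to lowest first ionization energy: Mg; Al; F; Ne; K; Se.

F is in period 2, group 17; Ne is in period 2, group 18; Mg is in period 3, group 2; Al is in period 3, group 13; K is in period 4, group 1; Se is in period 4, group 16.
Across a period the outer electron is held more tightly (higher IE₁); down a group it sits in a higher shell, more shielded, and comes off more easily.
Neither a single period nor a single group — weigh both effects.
Al > K: relative to K, both the across-period and down-group shifts push Al's first ionization energy up.
Mg > Al: this pair runs against the simple trend — see the exception note.
Se > Mg: the two effects oppose for this pair; the across-period effect wins (941 vs 738 kJ/mol).
F > Se: relative to Se, both the across-period and down-group shifts push F's first ionization energy up.
Ne > F: Ne lies to the right of F in period 2, so the across-period effect alone puts Ne higher.
Note the exception: Mg has a higher first ionization energy than Al, contrary to the simple trend — Al's single 3p electron is easier to remove than one from Mg's filled 3s².
Tabulated first ionization energy (kJ/mol): F 1681, Ne 2081, Mg 738, Al 578, K 419, Se 941.
So from highest to lowest: Ne > F > Se > Mg > Al > K.

Ne > F > Se > Mg > Al > K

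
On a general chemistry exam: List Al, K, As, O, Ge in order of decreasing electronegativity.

O is in period 2, group 16; Al is in period 3, group 13; K is in period 4, group 1; Ge is in period 4, group 14; As is in period 4, group 15.
Electronegativity increases across a period and decreases down a group, tracking effective nuclear charge and atomic size.
Neither a single period nor a single group — weigh both effects.
Al > K: both effects reinforce here, so Al is clearly the higher of the two.
Ge > Al: the two effects oppose for this pair; the across-period effect wins (2.01 vs 1.61).
As > Ge: both are in period 4; the period trend gives As the larger value.
O > As: relative to As, both the across-period and down-group shifts push O's electronegativity up.
Approximate values (Pauling): O 3.44, Al 1.61, K 0.82, Ge 2.01, As 2.18.
So from highest to lowest: O > As > Ge > Al > K.

O > As > Ge > Al > K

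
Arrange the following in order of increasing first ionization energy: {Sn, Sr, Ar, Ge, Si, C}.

Sr < Sn < Ge < Si < C < Ar

C is in period 2, group 14; Si is in period 3, group 14; Ar is in period 3, group 18; Ge is in period 4, group 14; Sr is in period 5, group 2; Sn is in period 5, group 14.
Removing the outermost electron gets harder across a period and easier down a group.
Neither a single period nor a single group — weigh both effects.
Sn > Sr: Sn lies to the right of Sr in period 5, so the across-period effect alone puts Sn higher.
Ge > Sn: they share group 14; the group trend gives Ge the larger value.
Si > Ge: Si sits above Ge in group 14, so the down-group effect alone puts Si higher.
C > Si: C sits above Si in group 14, so the down-group effect alone puts C higher.
Ar > C: period and group pull opposite ways; the across-period shift dominates (1521 vs 1086 kJ/mol).
Tabulated first ionization energy (kJ/mol): C 1086, Si 786, Ar 1521, Ge 762, Sr 550, Sn 709.
So from lowest to highest: Sr < Sn < Ge < Si < C < Ar.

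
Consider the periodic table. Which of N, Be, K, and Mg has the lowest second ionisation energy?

Mg

After 1 electron has been removed, what remains? N⁺ still has 4 valence electrons; Be⁺ still has 1 valence electron; K⁺ is the bare [Ar] core; Mg⁺ still has 1 valence electron.
Core electrons are held far more tightly than valence electrons, so K tops the IE_2 order.
Valence configurations: N⁺ [He]2s²2p², Be⁺ [He]2s¹, Mg⁺ [Ne]3s¹.
Approximate IE_2 values (kJ/mol): N 2856, Be 1757, K 3052, Mg 1451.
Overall IE_2 order: Mg < Be < N < K.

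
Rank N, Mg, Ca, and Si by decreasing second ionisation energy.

After 1 electron has been removed, what remains? N⁺ still has 4 valence electrons; Mg⁺ still has 1 valence electron; Ca⁺ still has 1 valence electron; Si⁺ still has 3 valence electrons.
All are still removing valence electrons, so compare the +1 ions as you would atoms: IE_2 generally rises across a period (higher Z_eff) and falls down a group (larger shell), subject to the usual subshell exceptions.
Valence configurations: N⁺ [He]2s²2p², Mg⁺ [Ne]3s¹, Ca⁺ [Ar]4s¹, Si⁺ [Ne]3s²3p¹.
Tabulated IE_2 (kJ/mol): N 2856, Mg 1451, Ca 1145, Si 1577.
Hence IE_2: Ca < Mg < Si < N.

N > Si > Mg > Ca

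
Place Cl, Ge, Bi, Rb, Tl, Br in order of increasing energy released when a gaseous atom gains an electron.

Cl is in period 3, group 17; Ge is in period 4, group 14; Br is in period 4, group 17; Rb is in period 5, group 1; Tl is in period 6, group 13; Bi is in period 6, group 15.
Adding an electron releases more energy for atoms nearer the top right (short of the noble gases).
Neither a single period nor a single group — weigh both effects.
Rb > Tl: period and group pull opposite ways; the down-group shift dominates (47 vs 19 kJ/mol).
Bi > Rb: the two effects oppose for this pair; the across-period effect wins (91 vs 47 kJ/mol).
Ge > Bi: the two effects oppose for this pair; the down-group effect wins (119 vs 91 kJ/mol).
Br > Ge: Br lies to the right of Ge in period 4, so the across-period effect alone puts Br higher.
Cl > Br: Cl sits above Br in group 17, so the down-group effect alone puts Cl higher.
For reference (kJ/mol): Cl 349, Ge 119, Br 325, Rb 47, Tl 19, Bi 91.
So from lowest to highest: Tl < Rb < Bi < Ge < Br < Cl.

Tl < Rb < Bi < Ge < Br < Cl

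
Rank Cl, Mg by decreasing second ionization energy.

Cl > Mg

The second ionization energy removes an electron from the +1 ion. For each element: Cl⁺ still has 6 valence electrons; Mg⁺ still has 1 valence electron.
All are still removing valence electrons, so compare the +1 ions as you would atoms: IE_2 generally rises across a period (higher Z_eff) and falls down a group (larger shell), subject to the usual subshell exceptions.
Valence configurations: Cl⁺ [Ne]3s²3p⁴, Mg⁺ [Ne]3s¹.
Approximate IE_2 values (kJ/mol): Cl 2298, Mg 1451.
Hence IE_2: Mg < Cl.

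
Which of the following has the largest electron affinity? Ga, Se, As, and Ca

Ca is in period 4, group 2; Ga is in period 4, group 13; As is in period 4, group 15; Se is in period 4, group 16.
Adding an electron releases more energy for atoms nearer the top right (short of the noble gases).
All lie in period 4, so electron affinity increases left to right.
The largest electron affinity among these belongs to Se.

Se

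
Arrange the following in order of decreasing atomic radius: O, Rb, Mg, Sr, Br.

Rb > Sr > Mg > Br > O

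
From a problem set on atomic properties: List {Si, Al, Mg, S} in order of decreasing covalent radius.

Mg > Al > Si > S

Mg is in period 3, group 2; Al is in period 3, group 13; Si is in period 3, group 14; S is in period 3, group 16.
Moving right in a period, electrons are added to the same shell under a stronger nuclear pull, so atoms get smaller; moving down, a new shell is opened and atoms get larger.
All lie in period 3, so atomic radius increases right to left.
So from largest to smallest: Mg > Al > Si > S.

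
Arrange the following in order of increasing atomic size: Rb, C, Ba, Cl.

Radius decreases left→right (rising Z_eff, same n) and increases top→bottom (higher n).
These span different periods and groups, so the two trends combine.
Cl > C: period and group pull opposite ways; the down-group shift dominates (99 vs 75 pm).
Ba > Cl: relative to Cl, both the across-period and down-group shifts push Ba's atomic radius up.
Rb > Ba: period and group pull opposite ways; the across-period shift dominates (210 vs 196 pm).
For reference (pm): C 75, Cl 99, Rb 210, Ba 196.
So from smallest to largest: C < Cl < Ba < Rb.

C < Cl < Ba < Rb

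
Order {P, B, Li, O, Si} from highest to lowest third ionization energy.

Li, O, B, Si, P

The third ionization energy removes an electron from the +2 ion. For each element: P²⁺ still has 3 valence electrons; B²⁺ still has 1 valence electron; Li²⁺ is already 1 electron into the core; O²⁺ still has 4 valence electrons; Si²⁺ still has 2 valence electrons.
Core electrons are held far more tightly than valence electrons, so Li tops the IE_3 order.
Valence configurations: P²⁺ [Ne]3s²3p¹, B²⁺ [He]2s¹, O²⁺ [He]2s²2p², Si²⁺ [Ne]3s².
P²⁺ loses a lone 3p electron whereas Si²⁺ must break into a filled 3s² pair, so IE_3(Si) > IE_3(P) even though P has the higher nuclear charge.
Approximate IE_3 values (kJ/mol): P 2914, B 3660, Li 11815, O 5300, Si 3232.
Overall IE_3 order: P < Si < B < O < Li.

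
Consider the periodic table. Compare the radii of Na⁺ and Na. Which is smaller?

Forming Na⁺ removes 1 electron from Na. Fewer electrons for the same nuclear charge means less shielding and a higher Z_eff on the remaining electrons, and for main-group metals the entire outer shell is lost.
A cation is smaller than its parent atom: Na⁺ < Na.

Na⁺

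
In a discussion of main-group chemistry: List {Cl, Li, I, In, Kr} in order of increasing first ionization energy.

Li < In < I < Cl < Kr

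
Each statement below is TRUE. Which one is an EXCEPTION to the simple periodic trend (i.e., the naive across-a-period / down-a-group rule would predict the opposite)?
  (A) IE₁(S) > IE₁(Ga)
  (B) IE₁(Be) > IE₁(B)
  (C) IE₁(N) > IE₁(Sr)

The general trend: first ionisation energy increases across a period and decreases down a group.
(A) S (period 3, group 16) vs Ga (period 4, group 13): the stated order agrees with the simple trend.
(B) Be (period 2, group 2) vs B (period 2, group 13): the stated order contradicts the simple trend.
(C) N (period 2, group 15) vs Sr (period 5, group 2): the stated order agrees with the simple trend.
The exception is (B): removing B's lone 2p electron is easier than breaking Be's filled 2s².

(B)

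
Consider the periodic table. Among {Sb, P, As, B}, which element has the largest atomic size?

B is in period 2, group 13; P is in period 3, group 15; As is in period 4, group 15; Sb is in period 5, group 15.
Radius decreases left→right (rising Z_eff, same n) and increases top→bottom (higher n).
Neither a single period nor a single group — weigh both effects.
P > B: period and group pull opposite ways; the down-group shift dominates (111 vs 85 pm).
As > P: As sits below P in group 15, so the down-group effect alone puts As larger.
Sb > As: Sb sits below As in group 15, so the down-group effect alone puts Sb larger.
Approximate values (pm): B 85, P 111, As 121, Sb 140.
The largest atomic size among these belongs to Sb.

Sb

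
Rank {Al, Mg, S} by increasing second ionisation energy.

The second ionization energy removes an electron from the +1 ion. For each element: Al⁺ still has 2 valence electrons; Mg⁺ still has 1 valence electron; S⁺ still has 5 valence electrons.
All are still removing valence electrons, so compare the +1 ions as you would atoms: IE_2 generally rises across a period (higher Z_eff) and falls down a group (larger shell), subject to the usual subshell exceptions.
Valence configurations: Al⁺ [Ne]3s², Mg⁺ [Ne]3s¹, S⁺ [Ne]3s²3p³.
Approximate IE_2 values (kJ/mol): Al 1817, Mg 1451, S 2252.
Overall IE_2 order: Mg < Al < S.

Mg < Al < S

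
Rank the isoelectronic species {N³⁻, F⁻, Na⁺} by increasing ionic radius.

Na⁺ < F⁻ < N³⁻

All of these have 10 electrons, so size is governed by nuclear charge alone: the more protons, the stronger the pull on the same electron cloud, and the smaller the ion.
Nuclear charges: Na⁺ (Z=11), F⁻ (Z=9), N³⁻ (Z=7).
Smallest to largest: Na⁺ < F⁻ < N³⁻.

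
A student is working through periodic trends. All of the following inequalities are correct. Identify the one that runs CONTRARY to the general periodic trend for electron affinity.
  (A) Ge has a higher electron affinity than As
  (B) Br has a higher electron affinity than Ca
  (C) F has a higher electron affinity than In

(A)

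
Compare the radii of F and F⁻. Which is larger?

Forming F⁻ adds 1 electron to F. More electron–electron repulsion in the same shell, with unchanged nuclear charge, lets the cloud expand.
An anion is larger than its parent atom: F⁻ > F.

F⁻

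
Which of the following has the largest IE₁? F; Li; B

Li is in period 2, group 1; B is in period 2, group 13; F is in period 2, group 17.
Removing the outermost electron gets harder across a period and easier down a group.
All lie in period 2, so first ionization energy increases left to right.
The largest IE₁ among these belongs to F.

F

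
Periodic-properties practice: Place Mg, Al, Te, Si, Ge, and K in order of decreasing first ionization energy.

Te > Si > Ge > Mg > Al > K

Mg is in period 3, group 2; Al is in period 3, group 13; Si is in period 3, group 14; K is in period 4, group 1; Ge is in period 4, group 14; Te is in period 5, group 16.
First ionization energy rises across a period (greater Z_eff holds electrons more tightly) and falls down a group (valence electrons are farther from the nucleus).
Here both period and group differ, so the two effects have to be weighed against each other.
Al > K: relative to K, both the across-period and down-group shifts push Al's first ionization energy up.
Mg > Al: this pair runs against the simple trend — see the exception note.
Ge > Mg: the two effects oppose for this pair; the across-period effect wins (762 vs 738 kJ/mol).
Si > Ge: Si sits above Ge in group 14, so the down-group effect alone puts Si higher.
Te > Si: period and group pull opposite ways; the across-period shift dominates (869 vs 786 kJ/mol).
Note the exception: Mg has a higher first ionization energy than Al, contrary to the simple trend — Al's single 3p electron is easier to remove than one from Mg's filled 3s².
For reference (kJ/mol): Mg 738, Al 578, Si 786, K 419, Ge 762, Te 869.
So from highest to lowest: Te > Si > Ge > Mg > Al > K.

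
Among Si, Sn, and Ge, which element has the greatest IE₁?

Across a period the outer electron is held more tightly (higher IE₁); down a group it sits in a higher shell, more shielded, and comes off more easily.
All are in group 14, so first ionization energy increases up the group.
The greatest IE₁ among these belongs to Si.

Si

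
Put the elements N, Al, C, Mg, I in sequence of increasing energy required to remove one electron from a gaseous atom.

Al < Mg < I < C < N

Removing the outermost electron gets harder across a period and easier down a group.
These span different periods and groups, so the two trends combine.
Mg > Al: this pair runs against the simple trend — see the exception note.
I > Mg: period and group pull opposite ways; the across-period shift dominates (1008 vs 738 kJ/mol).
C > I: the two effects oppose for this pair; the down-group effect wins (1086 vs 1008 kJ/mol).
N > C: N lies to the right of C in period 2, so the across-period effect alone puts N higher.
Note the exception: Mg has a higher first ionization energy than Al, contrary to the simple trend — Al's single 3p electron is easier to remove than one from Mg's filled 3s².
Tabulated first ionization energy (kJ/mol): C 1086, N 1402, Mg 738, Al 578, I 1008.
So from lowest to highest: Al < Mg < I < C < N.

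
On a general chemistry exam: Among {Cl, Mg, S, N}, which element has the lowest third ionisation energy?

S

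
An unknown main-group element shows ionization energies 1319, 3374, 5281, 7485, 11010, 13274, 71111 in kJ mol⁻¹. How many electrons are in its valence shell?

6

Look for the largest jump between consecutive ionization energies: IE7/IE6 ≈ 5.4, far larger than any earlier ratio.
That jump marks the point where a core electron is being removed. So the atom has 6 valence electrons.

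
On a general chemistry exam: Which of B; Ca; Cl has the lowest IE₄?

Cl

After 3 electrons have been removed, what remains? B³⁺ is the bare [He] core; Ca³⁺ is already 1 electron into the core; Cl³⁺ still has 4 valence electrons.
Breaking into a closed-shell core is much more expensive than removing a leftover valence electron — Ca and B have the largest IE_4 here.
Approximate IE_4 values (kJ/mol): B 25026, Ca 6491, Cl 5159.
Putting it together, IE_4: Cl < Ca < B.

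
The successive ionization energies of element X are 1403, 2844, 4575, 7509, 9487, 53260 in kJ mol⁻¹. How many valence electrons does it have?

Look for the largest jump between consecutive ionization energies: IE6/IE5 ≈ 5.6, far larger than any earlier ratio.
That jump marks the point where a core electron is being removed. So the atom has 5 valence electrons.

5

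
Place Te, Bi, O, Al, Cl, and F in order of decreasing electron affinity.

Cl, F, Te, O, Bi, Al

EA tends to increase across a period and decrease down a group, though the pattern is less regular than for IE or radius.
Here both period and group differ, so the two effects have to be weighed against each other.
Bi > Al: the two effects oppose for this pair; the across-period effect wins (91 vs 42 kJ/mol).
O > Bi: both effects reinforce here, so O is clearly the higher of the two.
Te > O: this pair runs against the simple trend — see the exception note.
F > Te: both effects reinforce here, so F is clearly the higher of the two.
Cl > F: this pair runs against the simple trend — see the exception note.
Note the exception: Te has a higher electron affinity than O, contrary to the simple trend — O's compact 2p subshell gives strong electron–electron repulsion on the added electron.
Note the exception: Cl has a higher electron affinity than F, contrary to the simple trend — F's small 2p subshell makes the incoming electron feel strong e⁻–e⁻ repulsion, so Cl actually releases more energy on gaining an electron.
Tabulated electron affinity (kJ/mol): O 141, F 328, Al 42, Cl 349, Te 190, Bi 91.
So from highest to lowest: Cl > F > Te > O > Bi > Al.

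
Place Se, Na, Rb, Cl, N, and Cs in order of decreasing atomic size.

Cs > Rb > Na > Se > Cl > N

Moving right in a period, electrons are added to the same shell under a stronger nuclear pull, so atoms get smaller; moving down, a new shell is opened and atoms get larger.
Here both period and group differ, so the two effects have to be weighed against each other.
Cl > N: period and group pull opposite ways; the down-group shift dominates (99 vs 71 pm).
Se > Cl: relative to Cl, both the across-period and down-group shifts push Se's atomic radius up.
Na > Se: the two effects oppose for this pair; the across-period effect wins (155 vs 116 pm).
Rb > Na: Rb sits below Na in group 1, so the down-group effect alone puts Rb larger.
Cs > Rb: they share group 1; the group trend gives Cs the larger value.
For reference (pm): N 71, Na 155, Cl 99, Se 116, Rb 210, Cs 232.
So from largest to smallest: Cs > Rb > Na > Se > Cl > N.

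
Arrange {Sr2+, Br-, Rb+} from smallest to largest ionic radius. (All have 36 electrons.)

All of these have 36 electrons, so size is governed by nuclear charge alone: the more protons, the stronger the pull on the same electron cloud, and the smaller the ion.
Nuclear charges: Sr2+ (Z=38), Rb+ (Z=37), Br- (Z=35).
Smallest to largest: Sr2+ < Rb+ < Br-.

Sr2+ < Rb+ < Br-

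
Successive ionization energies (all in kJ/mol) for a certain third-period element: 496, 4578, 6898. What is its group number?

Look for the largest jump between consecutive ionization energies: IE2/IE1 ≈ 9.2, far larger than any earlier ratio.
That jump marks the point where a core electron is being removed. So the atom has 1 valence electron.
A main-group element with 1 valence electron is in group 1.

Group 1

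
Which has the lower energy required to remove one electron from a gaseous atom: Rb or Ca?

Rb

Ca is in period 4, group 2; Rb is in period 5, group 1.
IE₁ increases left→right with effective nuclear charge and decreases top→bottom as the valence shell moves farther out.
Neither a single period nor a single group — weigh both effects.
Ca > Rb: relative to Rb, both the across-period and down-group shifts push Ca's first ionization energy up.
Tabulated first ionization energy (kJ/mol): Ca 590, Rb 403.
So Rb has the lower energy required to remove one electron from a gaseous atom (Rb < Ca).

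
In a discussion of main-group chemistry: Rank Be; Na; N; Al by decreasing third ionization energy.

Be > Na > N > Al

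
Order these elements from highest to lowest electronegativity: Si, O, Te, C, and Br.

O > Br > C > Te > Si

C is in period 2, group 14; O is in period 2, group 16; Si is in period 3, group 14; Br is in period 4, group 17; Te is in period 5, group 16.
EN rises left→right (higher Z_eff, smaller atoms) and falls top→bottom (larger, more shielded atoms).
Here both period and group differ, so the two effects have to be weighed against each other.
Te > Si: period and group pull opposite ways; the across-period shift dominates (2.10 vs 1.90).
C > Te: the two effects oppose for this pair; the down-group effect wins (2.55 vs 2.10).
Br > C: the two effects oppose for this pair; the across-period effect wins (2.96 vs 2.55).
O > Br: period and group pull opposite ways; the down-group shift dominates (3.44 vs 2.96).
For reference (Pauling): C 2.55, O 3.44, Si 1.90, Br 2.96, Te 2.10.
So from highest to lowest: O > Br > C > Te > Si.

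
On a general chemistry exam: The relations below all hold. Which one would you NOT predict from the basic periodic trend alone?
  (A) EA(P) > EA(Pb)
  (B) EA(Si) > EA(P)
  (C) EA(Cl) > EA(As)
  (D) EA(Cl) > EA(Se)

(B)

The general trend: electron affinity increases across a period and decreases down a group.
(A) P (period 3, group 15) vs Pb (period 6, group 14): the stated order agrees with the simple trend.
(B) Si (period 3, group 14) vs P (period 3, group 15): the stated order contradicts the simple trend.
(C) Cl (period 3, group 17) vs As (period 4, group 15): the stated order agrees with the simple trend.
(D) Cl (period 3, group 17) vs Se (period 4, group 16): the stated order agrees with the simple trend.
The exception is (B): adding an electron to P's half-filled 3p³ is unfavourable, so Si (3p²) has the more exothermic EA.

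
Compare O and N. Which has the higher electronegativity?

O

N is in period 2, group 15; O is in period 2, group 16.
Electronegativity increases across a period and decreases down a group, tracking effective nuclear charge and atomic size.
All lie in period 2, so electronegativity increases left to right.
So O has the higher electronegativity (O > N).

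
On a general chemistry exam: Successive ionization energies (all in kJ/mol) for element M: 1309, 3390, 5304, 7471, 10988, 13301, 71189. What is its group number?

Look for the largest jump between consecutive ionization energies: IE7/IE6 ≈ 5.4, far larger than any earlier ratio.
That jump marks the point where a core electron is being removed. So the atom has 6 valence electrons.
A main-group element with 6 valence electrons is in group 16.

Group 16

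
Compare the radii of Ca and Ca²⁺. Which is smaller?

Ca²⁺

Forming Ca²⁺ removes 2 electrons from Ca. Fewer electrons for the same nuclear charge means less shielding and a higher Z_eff on the remaining electrons, and for main-group metals the entire outer shell is lost.
A cation is smaller than its parent atom: Ca²⁺ < Ca.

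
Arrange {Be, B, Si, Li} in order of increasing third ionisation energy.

Consider each +2 ion: Be²⁺ is the bare [He] core; B²⁺ still has 1 valence electron; Si²⁺ still has 2 valence electrons; Li²⁺ is already 1 electron into the core.
Core electrons are held far more tightly than valence electrons, so Li and Be top the IE_3 order.
Valence configurations: B²⁺ [He]2s¹, Si²⁺ [Ne]3s².
Approximate IE_3 values (kJ/mol): Be 14849, B 3660, Si 3232, Li 11815.
Putting it together, IE_3: Si < B < Li < Be.

Si < B < Li < Be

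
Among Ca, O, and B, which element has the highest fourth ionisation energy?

IE_4 is the cost of taking one more electron from the +3 cation: Ca³⁺ is already 1 electron into the core; O³⁺ still has 3 valence electrons; B³⁺ is the bare [He] core.
Usually core removal costs more than valence removal, but here the competition is close: a tightly held n=2 valence electron can cost more to remove than an n=3 core electron, so the actual values have to decide it.
The numbers (kJ/mol): Ca 6491, O 7469, B 25026.
So the fourth ionization energies run Ca < O < B.

B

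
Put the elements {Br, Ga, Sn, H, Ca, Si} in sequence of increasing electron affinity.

H is in period 1, group 1; Si is in period 3, group 14; Ca is in period 4, group 2; Ga is in period 4, group 13; Br is in period 4, group 17; Sn is in period 5, group 14.
Electron affinity generally becomes more exothermic across a period toward the halogens and less exothermic down a group.
Neither a single period nor a single group — weigh both effects.
Ga > Ca: Ga lies to the right of Ca in period 4, so the across-period effect alone puts Ga higher.
H > Ga: period and group pull opposite ways; the down-group shift dominates (73 vs 29 kJ/mol).
Sn > H: period and group pull opposite ways; the across-period shift dominates (107 vs 73 kJ/mol).
Si > Sn: they share group 14; the group trend gives Si the larger value.
Br > Si: the two effects oppose for this pair; the across-period effect wins (325 vs 134 kJ/mol).
Approximate values (kJ/mol): H 73, Si 134, Ca 2, Ga 29, Br 325, Sn 107.
So from lowest to highest: Ca < Ga < H < Sn < Si < Br.

Ca < Ga < H < Sn < Si < Br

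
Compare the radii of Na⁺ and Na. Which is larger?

Forming Na⁺ removes 1 electron from Na. Fewer electrons for the same nuclear charge means less shielding and a higher Z_eff on the remaining electrons, and for main-group metals the entire outer shell is lost.
A cation is smaller than its parent atom: Na⁺ < Na.

Na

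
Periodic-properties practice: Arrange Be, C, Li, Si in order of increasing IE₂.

Si, Be, C, Li

After 1 electron has been removed, what remains? Be⁺ still has 1 valence electron; C⁺ still has 3 valence electrons; Li⁺ is the bare [He] core; Si⁺ still has 3 valence electrons.
Core electrons are held far more tightly than valence electrons, so Li tops the IE_2 order.
Valence configurations: Be⁺ [He]2s¹, C⁺ [He]2s²2p¹, Si⁺ [Ne]3s²3p¹.
The numbers (kJ/mol): Be 1757, C 2353, Li 7298, Si 1577.
So the second ionization energies run Si < Be < C < Li.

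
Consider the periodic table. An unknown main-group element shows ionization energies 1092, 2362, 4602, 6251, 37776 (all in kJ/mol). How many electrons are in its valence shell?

Look for the largest jump between consecutive ionization energies: IE5/IE4 ≈ 6.0, far larger than any earlier ratio.
That jump marks the point where a core electron is being removed. So the atom has 4 valence electrons.

4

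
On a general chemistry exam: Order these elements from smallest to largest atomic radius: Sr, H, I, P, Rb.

Radius decreases left→right (rising Z_eff, same n) and increases top→bottom (higher n).
These span different periods and groups, so the two trends combine.
P > H: the two effects oppose for this pair; the down-group effect wins (111 vs 32 pm).
I > P: period and group pull opposite ways; the down-group shift dominates (133 vs 111 pm).
Sr > I: both are in period 5; the period trend gives Sr the larger value.
Rb > Sr: both are in period 5; the period trend gives Rb the larger value.
Tabulated atomic radius (pm): H 32, P 111, Rb 210, Sr 185, I 133.
So from smallest to largest: H < P < I < Sr < Rb.

H < P < I < Sr < Rb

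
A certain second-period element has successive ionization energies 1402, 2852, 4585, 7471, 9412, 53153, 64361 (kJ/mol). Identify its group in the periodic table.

Group 15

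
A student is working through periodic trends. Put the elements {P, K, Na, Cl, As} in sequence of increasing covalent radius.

Na is in period 3, group 1; P is in period 3, group 15; Cl is in period 3, group 17; K is in period 4, group 1; As is in period 4, group 15.
Radius decreases left→right (rising Z_eff, same n) and increases top→bottom (higher n).
Neither a single period nor a single group — weigh both effects.
P > Cl: P lies to the left of Cl in period 3, so the across-period effect alone puts P larger.
As > P: they share group 15; the group trend gives As the larger value.
Na > As: the two effects oppose for this pair; the across-period effect wins (155 vs 121 pm).
K > Na: K sits below Na in group 1, so the down-group effect alone puts K larger.
Approximate values (pm): Na 155, P 111, Cl 99, K 196, As 121.
So from smallest to largest: Cl < P < As < Na < K.

Cl < P < As < Na < K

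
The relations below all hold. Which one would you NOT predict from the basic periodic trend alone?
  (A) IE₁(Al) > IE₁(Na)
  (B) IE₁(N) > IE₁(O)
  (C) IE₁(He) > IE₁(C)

The general trend: IE₁ increases across a period and decreases down a group.
(A) Al (period 3, group 13) vs Na (period 3, group 1): the stated order agrees with the simple trend.
(B) N (period 2, group 15) vs O (period 2, group 16): the stated order contradicts the simple trend.
(C) He (period 1, group 18) vs C (period 2, group 14): the stated order agrees with the simple trend.
The exception is (B): pairing an electron in O's 2p⁴ costs repulsion energy, so O ionizes more easily than half-filled N (2p³).

(B)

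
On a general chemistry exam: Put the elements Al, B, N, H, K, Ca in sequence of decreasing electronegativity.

N > H > B > Al > Ca > K

Electronegativity increases across a period and decreases down a group, tracking effective nuclear charge and atomic size.
Here both period and group differ, so the two effects have to be weighed against each other.
Ca > K: Ca lies to the right of K in period 4, so the across-period effect alone puts Ca higher.
Al > Ca: relative to Ca, both the across-period and down-group shifts push Al's electronegativity up.
B > Al: they share group 13; the group trend gives B the larger value.
H > B: period and group pull opposite ways; the down-group shift dominates (2.20 vs 2.04).
N > H: period and group pull opposite ways; the across-period shift dominates (3.04 vs 2.20).
Tabulated electronegativity (Pauling): H 2.20, B 2.04, N 3.04, Al 1.61, K 0.82, Ca 1.00.
So from highest to lowest: N > H > B > Al > Ca > K.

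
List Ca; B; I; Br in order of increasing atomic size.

B is in period 2, group 13; Ca is in period 4, group 2; Br is in period 4, group 17; I is in period 5, group 17.
Atomic radius shrinks across a period as nuclear charge pulls the same shell inward, and grows down a group as new shells are added.
Here both period and group differ, so the two effects have to be weighed against each other.
Br > B: the two effects oppose for this pair; the down-group effect wins (114 vs 85 pm).
I > Br: I sits below Br in group 17, so the down-group effect alone puts I larger.
Ca > I: period and group pull opposite ways; the across-period shift dominates (171 vs 133 pm).
Tabulated atomic radius (pm): B 85, Ca 171, Br 114, I 133.
So from smallest to largest: B < Br < I < Ca.

B < Br < I < Ca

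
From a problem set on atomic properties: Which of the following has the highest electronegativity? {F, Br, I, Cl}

F

EN rises left→right (higher Z_eff, smaller atoms) and falls top→bottom (larger, more shielded atoms).
All are in group 17, so electronegativity increases up the group.
The highest electronegativity among these belongs to F.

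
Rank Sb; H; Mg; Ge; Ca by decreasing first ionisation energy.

IE₁ increases left→right with effective nuclear charge and decreases top→bottom as the valence shell moves farther out.
Neither a single period nor a single group — weigh both effects.
Mg > Ca: Mg sits above Ca in group 2, so the down-group effect alone puts Mg higher.
Ge > Mg: period and group pull opposite ways; the across-period shift dominates (762 vs 738 kJ/mol).
Sb > Ge: the two effects oppose for this pair; the across-period effect wins (831 vs 762 kJ/mol).
H > Sb: the two effects oppose for this pair; the down-group effect wins (1312 vs 831 kJ/mol).
For reference (kJ/mol): H 1312, Mg 738, Ca 590, Ge 762, Sb 831.
So from highest to lowest: H > Sb > Ge > Mg > Ca.

H > Sb > Ge > Mg > Ca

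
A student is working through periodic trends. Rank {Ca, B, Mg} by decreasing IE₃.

Mg, Ca, B

After 2 electrons have been removed, what remains? Ca²⁺ is the bare [Ar] core; B²⁺ still has 1 valence electron; Mg²⁺ is the bare [Ne] core.
Pulling an electron out of a noble-gas core costs far more than removing a remaining valence electron, so Ca and Mg sit at the high end of IE_3.
Tabulated IE_3 (kJ/mol): Ca 4912, B 3660, Mg 7733.
So the third ionization energies run B < Ca < Mg.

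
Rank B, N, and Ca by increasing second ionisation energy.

Consider each +1 ion: B⁺ still has 2 valence electrons; N⁺ still has 4 valence electrons; Ca⁺ still has 1 valence electron.
All are still removing valence electrons, so compare the +1 ions as you would atoms: IE_2 generally rises across a period (higher Z_eff) and falls down a group (larger shell), subject to the usual subshell exceptions.
Valence configurations: B⁺ [He]2s², N⁺ [He]2s²2p², Ca⁺ [Ar]4s¹.
The numbers (kJ/mol): B 2427, N 2856, Ca 1145.
So the second ionization energies run Ca < B < N.

Ca < B < N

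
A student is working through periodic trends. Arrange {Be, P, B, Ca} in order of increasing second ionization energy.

Ca, Be, P, B

The second ionization energy removes an electron from the +1 ion. For each element: Be⁺ still has 1 valence electron; P⁺ still has 4 valence electrons; B⁺ still has 2 valence electrons; Ca⁺ still has 1 valence electron.
All are still removing valence electrons, so compare the +1 ions as you would atoms: IE_2 generally rises across a period (higher Z_eff) and falls down a group (larger shell), subject to the usual subshell exceptions.
Valence configurations: Be⁺ [He]2s¹, P⁺ [Ne]3s²3p², B⁺ [He]2s², Ca⁺ [Ar]4s¹.
Approximate IE_2 values (kJ/mol): Be 1757, P 1907, B 2427, Ca 1145.
So the second ionization energies run Ca < Be < P < B.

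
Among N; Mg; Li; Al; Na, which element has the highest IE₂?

IE_2 is the cost of taking one more electron from the +1 cation: N⁺ still has 4 valence electrons; Mg⁺ still has 1 valence electron; Li⁺ is the bare [He] core; Al⁺ still has 2 valence electrons; Na⁺ is the bare [Ne] core.
Core electrons are held far more tightly than valence electrons, so Na and Li top the IE_2 order.
Valence configurations: N⁺ [He]2s²2p², Mg⁺ [Ne]3s¹, Al⁺ [Ne]3s².
The numbers (kJ/mol): N 2856, Mg 1451, Li 7298, Al 1817, Na 4562.
So the second ionization energies run Mg < Al < N < Na < Li.

Li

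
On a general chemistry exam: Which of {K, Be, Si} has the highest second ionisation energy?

IE_2 is the cost of taking one more electron from the +1 cation: K⁺ is the bare [Ar] core; Be⁺ still has 1 valence electron; Si⁺ still has 3 valence electrons.
Pulling an electron out of a noble-gas core costs far more than removing a remaining valence electron, so K sits at the high end of IE_2.
Valence configurations: Be⁺ [He]2s¹, Si⁺ [Ne]3s²3p¹.
Tabulated IE_2 (kJ/mol): K 3052, Be 1757, Si 1577.
Putting it together, IE_2: Si < Be < K.

K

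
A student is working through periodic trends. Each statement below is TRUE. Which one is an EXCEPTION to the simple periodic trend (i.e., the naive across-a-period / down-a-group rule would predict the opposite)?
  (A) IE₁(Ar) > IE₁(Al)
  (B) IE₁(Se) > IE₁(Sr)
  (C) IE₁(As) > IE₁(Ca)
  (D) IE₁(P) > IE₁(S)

The general trend: first ionisation energy increases across a period and decreases down a group.
(A) Ar (period 3, group 18) vs Al (period 3, group 13): the stated order agrees with the simple trend.
(B) Se (period 4, group 16) vs Sr (period 5, group 2): the stated order agrees with the simple trend.
(C) As (period 4, group 15) vs Ca (period 4, group 2): the stated order agrees with the simple trend.
(D) P (period 3, group 15) vs S (period 3, group 16): the stated order contradicts the simple trend.
The exception is (D): S (3p⁴) ionizes more easily than half-filled P (3p³) because the paired 3p electron in S is pushed out by e⁻–e⁻ repulsion.

(D)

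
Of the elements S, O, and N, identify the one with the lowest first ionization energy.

S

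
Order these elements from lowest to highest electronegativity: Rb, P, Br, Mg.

Rb, Mg, P, Br

Mg is in period 3, group 2; P is in period 3, group 15; Br is in period 4, group 17; Rb is in period 5, group 1.
Smaller atoms with higher effective nuclear charge are more electronegative.
Here both period and group differ, so the two effects have to be weighed against each other.
Mg > Rb: both effects reinforce here, so Mg is clearly the higher of the two.
P > Mg: P lies to the right of Mg in period 3, so the across-period effect alone puts P higher.
Br > P: period and group pull opposite ways; the across-period shift dominates (2.96 vs 2.19).
For reference (Pauling): Mg 1.31, P 2.19, Br 2.96, Rb 0.82.
So from lowest to highest: Rb < Mg < P < Br.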